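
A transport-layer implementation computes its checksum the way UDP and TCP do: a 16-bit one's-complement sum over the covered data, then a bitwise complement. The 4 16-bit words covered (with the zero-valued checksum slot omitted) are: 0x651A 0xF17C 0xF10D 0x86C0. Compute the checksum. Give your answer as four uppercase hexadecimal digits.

One's-complement addition (fold any carry out of bit 15 back into bit 0):
  0x651A + 0xF17C = 0x15696 → wrap carry → 0x5697
  0x5697 + 0xF10D = 0x147A4 → wrap carry → 0x47A5
  0x47A5 + 0x86C0 = 0x0CE65
One's-complement sum = 0xCE65.
Checksum = ~0xCE65 & 0xFFFF = 0x319A.

319A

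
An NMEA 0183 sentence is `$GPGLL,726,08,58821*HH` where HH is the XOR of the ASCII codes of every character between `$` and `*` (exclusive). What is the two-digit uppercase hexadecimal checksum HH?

71

XOR the ASCII codes of the payload characters:
  'G' = 0x47 → acc = 0x47
  'P' = 0x50 → acc = 0x17
  'G' = 0x47 → acc = 0x50
  'L' = 0x4C → acc = 0x1C
  'L' = 0x4C → acc = 0x50
  ',' = 0x2C → acc = 0x7C
  '7' = 0x37 → acc = 0x4B
  '2' = 0x32 → acc = 0x79
  '6' = 0x36 → acc = 0x4F
  ',' = 0x2C → acc = 0x63
  '0' = 0x30 → acc = 0x53
  '8' = 0x38 → acc = 0x6B
  ',' = 0x2C → acc = 0x47
  '5' = 0x35 → acc = 0x72
  '8' = 0x38 → acc = 0x4A
  '8' = 0x38 → acc = 0x72
  '2' = 0x32 → acc = 0x40
  '1' = 0x31 → acc = 0x71
Checksum = 0x71.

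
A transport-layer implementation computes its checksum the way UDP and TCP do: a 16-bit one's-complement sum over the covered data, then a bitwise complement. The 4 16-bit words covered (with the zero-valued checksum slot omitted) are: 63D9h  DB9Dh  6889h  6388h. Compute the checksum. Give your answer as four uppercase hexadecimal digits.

One's-complement addition (fold any carry out of bit 15 back into bit 0):
  0x63D9 + 0xDB9D = 0x13F76 → wrap carry → 0x3F77
  0x3F77 + 0x6889 = 0x0A800
  0xA800 + 0x6388 = 0x10B88 → wrap carry → 0x0B89
One's-complement sum = 0x0B89.
Checksum = ~0x0B89 & 0xFFFF = 0xF476.

F476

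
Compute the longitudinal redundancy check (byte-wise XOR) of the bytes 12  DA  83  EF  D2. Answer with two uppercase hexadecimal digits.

XOR the bytes together:
  start with 0x12
  0x12 ⊕ 0xDA = 0xC8
  0xC8 ⊕ 0x83 = 0x4B
  0x4B ⊕ 0xEF = 0xA4
  0xA4 ⊕ 0xD2 = 0x76

76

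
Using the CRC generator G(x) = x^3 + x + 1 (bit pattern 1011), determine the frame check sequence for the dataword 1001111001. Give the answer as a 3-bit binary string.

Append 3 zeros: 1001111001000. Divide by 1011 (XOR where the leading bit is 1):
  pos 0: 1001 XOR 1011 = 0010
  pos 2: 1011 XOR 1011 = 0000
  pos 6: 1001 XOR 1011 = 0010
  pos 8: 1000 XOR 1011 = 0011
Remainder (last 3 bits) = 110. This is the CRC / FCS.

110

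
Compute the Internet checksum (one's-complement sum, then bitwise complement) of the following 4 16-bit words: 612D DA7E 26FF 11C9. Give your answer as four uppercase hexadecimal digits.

One's-complement addition (fold any carry out of bit 15 back into bit 0):
  0x612D + 0xDA7E = 0x13BAB → wrap carry → 0x3BAC
  0x3BAC + 0x26FF = 0x062AB
  0x62AB + 0x11C9 = 0x07474
One's-complement sum = 0x7474.
Checksum = ~0x7474 & 0xFFFF = 0x8B8B.

8B8B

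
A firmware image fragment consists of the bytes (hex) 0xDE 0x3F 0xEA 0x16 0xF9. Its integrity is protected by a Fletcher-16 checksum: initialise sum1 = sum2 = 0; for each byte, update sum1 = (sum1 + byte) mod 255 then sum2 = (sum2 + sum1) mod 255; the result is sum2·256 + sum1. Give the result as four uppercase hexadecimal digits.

Running sums (mod 255):
  after byte 0 (0xDE): sum1=222, sum2=222
  after byte 1 (0x3F): sum1=30, sum2=252
  after byte 2 (0xEA): sum1=9, sum2=6
  after byte 3 (0x16): sum1=31, sum2=37
  after byte 4 (0xF9): sum1=25, sum2=62
Checksum = sum2·256 + sum1 = 62·256 + 25 = 15897 = 0x3E19.

3E19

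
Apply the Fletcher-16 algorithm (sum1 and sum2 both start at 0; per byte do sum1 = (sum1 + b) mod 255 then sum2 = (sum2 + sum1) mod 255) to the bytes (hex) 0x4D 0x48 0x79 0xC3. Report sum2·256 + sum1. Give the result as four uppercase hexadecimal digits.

C4D2

Running sums (mod 255):
  after byte 0 (0x4D): sum1=77, sum2=77
  after byte 1 (0x48): sum1=149, sum2=226
  after byte 2 (0x79): sum1=15, sum2=241
  after byte 3 (0xC3): sum1=210, sum2=196
Checksum = sum2·256 + sum1 = 196·256 + 210 = 50386 = 0xC4D2.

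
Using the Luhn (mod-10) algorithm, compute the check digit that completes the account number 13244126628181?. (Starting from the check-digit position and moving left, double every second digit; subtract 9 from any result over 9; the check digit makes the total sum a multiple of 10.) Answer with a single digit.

Partial digits right→left: 1 8 1 8 2 6 6 2 1 4 4 2 3 1
Double every second digit counting from the check-digit position (so the 1st, 3rd, 5th, ... of the partial from the right).
  doubled (with −9 where >9): 2 2 4 3 2 8 6 → sum 27
  kept as-is: 8 8 6 2 4 2 1 → sum 31
Total = 27 + 31 = 58.
Check digit = (10 − (58 mod 10)) mod 10 = 2.

2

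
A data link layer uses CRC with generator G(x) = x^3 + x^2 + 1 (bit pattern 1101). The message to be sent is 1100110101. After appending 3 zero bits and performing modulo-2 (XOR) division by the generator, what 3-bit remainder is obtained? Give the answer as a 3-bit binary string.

Append 3 zeros: 1100110101000. Divide by 1101 (XOR where the leading bit is 1):
  pos 0: 1100 XOR 1101 = 0001
  pos 3: 1110 XOR 1101 = 0011
  pos 5: 1110 XOR 1101 = 0011
  pos 7: 1110 XOR 1101 = 0011
  pos 9: 1100 XOR 1101 = 0001
Remainder (last 3 bits) = 001. This is the CRC / FCS.

001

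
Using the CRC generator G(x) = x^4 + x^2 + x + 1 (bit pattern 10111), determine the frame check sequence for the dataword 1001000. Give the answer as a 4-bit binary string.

1001

Append 4 zeros: 10010000000. Divide by 10111 (XOR where the leading bit is 1):
  pos 0: 10010 XOR 10111 = 00101
  pos 2: 10100 XOR 10111 = 00011
  pos 5: 11000 XOR 10111 = 01111
  pos 6: 11110 XOR 10111 = 01001
Remainder (last 4 bits) = 1001. This is the CRC / FCS.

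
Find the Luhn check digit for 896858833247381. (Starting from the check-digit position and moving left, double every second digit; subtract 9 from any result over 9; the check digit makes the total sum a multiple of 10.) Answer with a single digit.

5

Partial digits right→left: 1 8 3 7 4 2 3 3 8 8 5 8 6 9 8
Double every second digit counting from the check-digit position (so the 1st, 3rd, 5th, ... of the partial from the right).
  doubled (with −9 where >9): 2 6 8 6 7 1 3 7 → sum 40
  kept as-is: 8 7 2 3 8 8 9 → sum 45
Total = 40 + 45 = 85.
Check digit = (10 − (85 mod 10)) mod 10 = 5.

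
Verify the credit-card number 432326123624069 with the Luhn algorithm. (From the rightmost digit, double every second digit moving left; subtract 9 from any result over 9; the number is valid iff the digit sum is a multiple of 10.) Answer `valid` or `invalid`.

invalid

From the right, keep odd positions and double even positions (subtract 9 from any doubled value over 9):
  doubled (positions 2,4,...): 3 8 3 4 3 6 6 → sum 33
  kept (positions 1,3,...): 9 0 2 3 1 2 2 4 → sum 23
Total = 56.
56 mod 10 = 6, so the number is invalid.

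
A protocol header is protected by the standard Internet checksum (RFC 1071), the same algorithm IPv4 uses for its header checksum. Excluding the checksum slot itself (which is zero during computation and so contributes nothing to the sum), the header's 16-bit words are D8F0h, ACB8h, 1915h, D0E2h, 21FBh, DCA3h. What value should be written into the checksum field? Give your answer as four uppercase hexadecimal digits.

One's-complement addition (fold any carry out of bit 15 back into bit 0):
  0xD8F0 + 0xACB8 = 0x185A8 → wrap carry → 0x85A9
  0x85A9 + 0x1915 = 0x09EBE
  0x9EBE + 0xD0E2 = 0x16FA0 → wrap carry → 0x6FA1
  0x6FA1 + 0x21FB = 0x0919C
  0x919C + 0xDCA3 = 0x16E3F → wrap carry → 0x6E40
One's-complement sum = 0x6E40.
Checksum = ~0x6E40 & 0xFFFF = 0x91BF.

91BF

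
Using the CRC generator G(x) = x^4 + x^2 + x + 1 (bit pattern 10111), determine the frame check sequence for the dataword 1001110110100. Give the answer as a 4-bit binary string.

Append 4 zeros: 10011101101000000. Divide by 10111 (XOR where the leading bit is 1):
  pos 0: 10011 XOR 10111 = 00100
  pos 2: 10010 XOR 10111 = 00101
  pos 4: 10111 XOR 10111 = 00000
  pos 10: 10000 XOR 10111 = 00111
  pos 12: 11100 XOR 10111 = 01011
Remainder (last 4 bits) = 1011. This is the CRC / FCS.

1011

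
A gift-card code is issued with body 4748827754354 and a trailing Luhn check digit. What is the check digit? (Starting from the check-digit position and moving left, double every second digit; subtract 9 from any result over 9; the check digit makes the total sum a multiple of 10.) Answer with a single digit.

Partial digits right→left: 4 5 3 4 5 7 7 2 8 8 4 7 4
Double every second digit counting from the check-digit position (so the 1st, 3rd, 5th, ... of the partial from the right).
  doubled (with −9 where >9): 8 6 1 5 7 8 8 → sum 43
  kept as-is: 5 4 7 2 8 7 → sum 33
Total = 43 + 33 = 76.
Check digit = (10 − (76 mod 10)) mod 10 = 4.

4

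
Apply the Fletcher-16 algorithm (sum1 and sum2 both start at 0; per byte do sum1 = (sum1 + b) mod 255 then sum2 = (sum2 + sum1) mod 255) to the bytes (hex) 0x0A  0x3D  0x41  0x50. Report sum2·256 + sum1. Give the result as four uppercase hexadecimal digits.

Running sums (mod 255):
  after byte 0 (0x0A): sum1=10, sum2=10
  after byte 1 (0x3D): sum1=71, sum2=81
  after byte 2 (0x41): sum1=136, sum2=217
  after byte 3 (0x50): sum1=216, sum2=178
Checksum = sum2·256 + sum1 = 178·256 + 216 = 45784 = 0xB2D8.

B2D8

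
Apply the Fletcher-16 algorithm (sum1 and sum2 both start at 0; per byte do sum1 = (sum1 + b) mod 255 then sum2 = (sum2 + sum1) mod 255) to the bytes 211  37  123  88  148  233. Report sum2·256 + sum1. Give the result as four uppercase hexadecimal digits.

BA4B

Running sums (mod 255):
  after byte 0 (211): sum1=211, sum2=211
  after byte 1 (37): sum1=248, sum2=204
  after byte 2 (123): sum1=116, sum2=65
  after byte 3 (88): sum1=204, sum2=14
  after byte 4 (148): sum1=97, sum2=111
  after byte 5 (233): sum1=75, sum2=186
Checksum = sum2·256 + sum1 = 186·256 + 75 = 47691 = 0xBA4B.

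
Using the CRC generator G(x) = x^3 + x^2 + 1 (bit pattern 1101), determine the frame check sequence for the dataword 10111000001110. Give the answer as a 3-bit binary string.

Append 3 zeros: 10111000001110000. Divide by 1101 (XOR where the leading bit is 1):
  pos 0: 1011 XOR 1101 = 0110
  pos 1: 1101 XOR 1101 = 0000
  pos 10: 1110 XOR 1101 = 0011
  pos 12: 1100 XOR 1101 = 0001
Remainder (last 3 bits) = 010. This is the CRC / FCS.

010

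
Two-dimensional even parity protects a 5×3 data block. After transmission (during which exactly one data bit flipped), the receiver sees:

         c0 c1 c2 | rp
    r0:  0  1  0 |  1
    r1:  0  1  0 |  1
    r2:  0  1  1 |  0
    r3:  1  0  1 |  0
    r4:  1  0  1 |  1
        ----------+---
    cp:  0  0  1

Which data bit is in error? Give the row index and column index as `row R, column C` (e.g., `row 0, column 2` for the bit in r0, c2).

row 4, column 1

Recompute each row's even parity and compare to rp:
  r0: data parity 1, sent rp 1 → ok
  r1: data parity 1, sent rp 1 → ok
  r2: data parity 0, sent rp 0 → ok
  r3: data parity 0, sent rp 0 → ok
  r4: data parity 0, sent rp 1 → mismatch
Recompute each column's even parity and compare to cp:
  c0: data parity 0, sent cp 0 → ok
  c1: data parity 1, sent cp 0 → mismatch
  c2: data parity 1, sent cp 1 → ok
Exactly one row (r4) and one column (c1) fail → the flipped bit is at their intersection.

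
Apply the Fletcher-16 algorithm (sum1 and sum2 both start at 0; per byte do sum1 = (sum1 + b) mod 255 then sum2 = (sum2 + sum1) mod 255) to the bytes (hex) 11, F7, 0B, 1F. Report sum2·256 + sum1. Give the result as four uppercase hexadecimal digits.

Running sums (mod 255):
  after byte 0 (11): sum1=17, sum2=17
  after byte 1 (F7): sum1=9, sum2=26
  after byte 2 (0B): sum1=20, sum2=46
  after byte 3 (1F): sum1=51, sum2=97
Checksum = sum2·256 + sum1 = 97·256 + 51 = 24883 = 0x6133.

6133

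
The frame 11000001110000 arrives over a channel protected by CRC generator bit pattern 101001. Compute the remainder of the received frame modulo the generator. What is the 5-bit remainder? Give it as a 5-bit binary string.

00000

Modulo-2 division of 11000001110000 by 101001:
  pos 0: 110000 XOR 101001 = 011001
  pos 1: 110010 XOR 101001 = 011011
  pos 2: 110111 XOR 101001 = 011110
  pos 3: 111101 XOR 101001 = 010100
  pos 4: 101001 XOR 101001 = 000000
Remainder = 00000 (zero — the frame passes the CRC check).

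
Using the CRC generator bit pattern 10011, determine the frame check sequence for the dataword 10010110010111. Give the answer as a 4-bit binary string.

0000

Append 4 zeros: 100101100101110000. Divide by 10011 (XOR where the leading bit is 1):
  pos 0: 10010 XOR 10011 = 00001
  pos 4: 11100 XOR 10011 = 01111
  pos 5: 11111 XOR 10011 = 01100
  pos 6: 11000 XOR 10011 = 01011
  pos 7: 10111 XOR 10011 = 00100
  pos 9: 10011 XOR 10011 = 00000
Remainder (last 4 bits) = 0000. This is the CRC / FCS.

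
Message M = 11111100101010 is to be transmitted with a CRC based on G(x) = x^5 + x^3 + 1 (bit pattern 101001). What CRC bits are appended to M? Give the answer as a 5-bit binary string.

Append 5 zeros: 1111110010101000000. Divide by 101001 (XOR where the leading bit is 1):
  pos 0: 111111 XOR 101001 = 010110
  pos 1: 101100 XOR 101001 = 000101
  pos 4: 101010 XOR 101001 = 000011
  pos 8: 111010 XOR 101001 = 010011
  pos 9: 100110 XOR 101001 = 001111
  pos 11: 111100 XOR 101001 = 010101
  pos 12: 101010 XOR 101001 = 000011
Remainder (last 5 bits) = 00110. This is the CRC / FCS.

00110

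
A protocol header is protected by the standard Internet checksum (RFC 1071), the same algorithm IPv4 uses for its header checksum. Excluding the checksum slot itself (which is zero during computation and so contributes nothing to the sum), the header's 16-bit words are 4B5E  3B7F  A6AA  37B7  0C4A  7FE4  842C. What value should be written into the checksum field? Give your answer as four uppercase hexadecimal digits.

8A65

One's-complement addition (fold any carry out of bit 15 back into bit 0):
  0x4B5E + 0x3B7F = 0x086DD
  0x86DD + 0xA6AA = 0x12D87 → wrap carry → 0x2D88
  0x2D88 + 0x37B7 = 0x0653F
  0x653F + 0x0C4A = 0x07189
  0x7189 + 0x7FE4 = 0x0F16D
  0xF16D + 0x842C = 0x17599 → wrap carry → 0x759A
One's-complement sum = 0x759A.
Checksum = ~0x759A & 0xFFFF = 0x8A65.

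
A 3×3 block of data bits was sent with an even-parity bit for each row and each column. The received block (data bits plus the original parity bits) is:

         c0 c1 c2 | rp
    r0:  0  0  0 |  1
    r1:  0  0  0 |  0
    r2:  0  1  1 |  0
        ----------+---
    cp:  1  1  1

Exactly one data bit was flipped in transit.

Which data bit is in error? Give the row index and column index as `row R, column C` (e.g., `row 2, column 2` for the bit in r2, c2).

row 0, column 0

Recompute each row's even parity and compare to rp:
  r0: data parity 0, sent rp 1 → mismatch
  r1: data parity 0, sent rp 0 → ok
  r2: data parity 0, sent rp 0 → ok
Recompute each column's even parity and compare to cp:
  c0: data parity 0, sent cp 1 → mismatch
  c1: data parity 1, sent cp 1 → ok
  c2: data parity 1, sent cp 1 → ok
Exactly one row (r0) and one column (c0) fail → the flipped bit is at their intersection.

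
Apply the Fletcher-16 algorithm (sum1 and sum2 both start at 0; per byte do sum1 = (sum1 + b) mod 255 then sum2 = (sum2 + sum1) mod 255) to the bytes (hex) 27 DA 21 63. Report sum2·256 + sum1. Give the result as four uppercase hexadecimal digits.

D286

Running sums (mod 255):
  after byte 0 (27): sum1=39, sum2=39
  after byte 1 (DA): sum1=2, sum2=41
  after byte 2 (21): sum1=35, sum2=76
  after byte 3 (63): sum1=134, sum2=210
Checksum = sum2·256 + sum1 = 210·256 + 134 = 53894 = 0xD286.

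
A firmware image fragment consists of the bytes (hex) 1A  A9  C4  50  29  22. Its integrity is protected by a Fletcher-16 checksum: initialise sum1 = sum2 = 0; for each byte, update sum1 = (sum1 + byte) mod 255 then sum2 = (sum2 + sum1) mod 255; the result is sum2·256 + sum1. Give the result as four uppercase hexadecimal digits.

6524

Running sums (mod 255):
  after byte 0 (1A): sum1=26, sum2=26
  after byte 1 (A9): sum1=195, sum2=221
  after byte 2 (C4): sum1=136, sum2=102
  after byte 3 (50): sum1=216, sum2=63
  after byte 4 (29): sum1=2, sum2=65
  after byte 5 (22): sum1=36, sum2=101
Checksum = sum2·256 + sum1 = 101·256 + 36 = 25892 = 0x6524.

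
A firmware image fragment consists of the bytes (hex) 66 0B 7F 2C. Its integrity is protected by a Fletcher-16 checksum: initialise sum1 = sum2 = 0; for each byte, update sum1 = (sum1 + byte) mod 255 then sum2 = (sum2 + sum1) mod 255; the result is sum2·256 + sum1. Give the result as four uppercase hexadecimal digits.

Running sums (mod 255):
  after byte 0 (66): sum1=102, sum2=102
  after byte 1 (0B): sum1=113, sum2=215
  after byte 2 (7F): sum1=240, sum2=200
  after byte 3 (2C): sum1=29, sum2=229
Checksum = sum2·256 + sum1 = 229·256 + 29 = 58653 = 0xE51D.

E51D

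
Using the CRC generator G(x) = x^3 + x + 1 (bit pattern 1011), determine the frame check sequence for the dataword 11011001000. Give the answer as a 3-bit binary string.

Append 3 zeros: 11011001000000. Divide by 1011 (XOR where the leading bit is 1):
  pos 0: 1101 XOR 1011 = 0110
  pos 1: 1101 XOR 1011 = 0110
  pos 2: 1100 XOR 1011 = 0111
  pos 3: 1110 XOR 1011 = 0101
  pos 4: 1011 XOR 1011 = 0000
Remainder (last 3 bits) = 000. This is the CRC / FCS.

000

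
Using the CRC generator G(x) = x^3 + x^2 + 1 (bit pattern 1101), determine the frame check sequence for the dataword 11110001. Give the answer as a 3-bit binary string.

Append 3 zeros: 11110001000. Divide by 1101 (XOR where the leading bit is 1):
  pos 0: 1111 XOR 1101 = 0010
  pos 2: 1000 XOR 1101 = 0101
  pos 3: 1010 XOR 1101 = 0111
  pos 4: 1111 XOR 1101 = 0010
  pos 6: 1000 XOR 1101 = 0101
  pos 7: 1010 XOR 1101 = 0111
Remainder (last 3 bits) = 111. This is the CRC / FCS.

111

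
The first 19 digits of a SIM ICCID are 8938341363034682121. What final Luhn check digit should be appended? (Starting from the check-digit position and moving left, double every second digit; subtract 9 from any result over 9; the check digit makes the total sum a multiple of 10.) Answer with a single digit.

Partial digits right→left: 1 2 1 2 8 6 4 3 0 3 6 3 1 4 3 8 3 9 8
Double every second digit counting from the check-digit position (so the 1st, 3rd, 5th, ... of the partial from the right).
  doubled (with −9 where >9): 2 2 7 8 0 3 2 6 6 7 → sum 43
  kept as-is: 2 2 6 3 3 3 4 8 9 → sum 40
Total = 43 + 40 = 83.
Check digit = (10 − (83 mod 10)) mod 10 = 7.

7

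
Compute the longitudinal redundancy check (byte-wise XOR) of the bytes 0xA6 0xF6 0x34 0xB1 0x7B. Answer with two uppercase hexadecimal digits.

AE

XOR the bytes together:
  start with 0xA6
  0xA6 ⊕ 0xF6 = 0x50
  0x50 ⊕ 0x34 = 0x64
  0x64 ⊕ 0xB1 = 0xD5
  0xD5 ⊕ 0x7B = 0xAE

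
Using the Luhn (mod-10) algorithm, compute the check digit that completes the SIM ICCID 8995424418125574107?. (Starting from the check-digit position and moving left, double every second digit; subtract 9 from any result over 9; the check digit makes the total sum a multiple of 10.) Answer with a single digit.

Partial digits right→left: 7 0 1 4 7 5 5 2 1 8 1 4 4 2 4 5 9 9 8
Double every second digit counting from the check-digit position (so the 1st, 3rd, 5th, ... of the partial from the right).
  doubled (with −9 where >9): 5 2 5 1 2 2 8 8 9 7 → sum 49
  kept as-is: 0 4 5 2 8 4 2 5 9 → sum 39
Total = 49 + 39 = 88.
Check digit = (10 − (88 mod 10)) mod 10 = 2.

2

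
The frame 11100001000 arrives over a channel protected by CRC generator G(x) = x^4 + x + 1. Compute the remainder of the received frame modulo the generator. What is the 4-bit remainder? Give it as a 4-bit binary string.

0000

Modulo-2 division of 11100001000 by 10011:
  pos 0: 11100 XOR 10011 = 01111
  pos 1: 11110 XOR 10011 = 01101
  pos 2: 11010 XOR 10011 = 01001
  pos 3: 10011 XOR 10011 = 00000
Remainder = 0000 (zero — the frame passes the CRC check).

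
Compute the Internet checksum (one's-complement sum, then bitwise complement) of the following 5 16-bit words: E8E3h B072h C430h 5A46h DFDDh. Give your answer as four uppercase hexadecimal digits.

6854

One's-complement addition (fold any carry out of bit 15 back into bit 0):
  0xE8E3 + 0xB072 = 0x19955 → wrap carry → 0x9956
  0x9956 + 0xC430 = 0x15D86 → wrap carry → 0x5D87
  0x5D87 + 0x5A46 = 0x0B7CD
  0xB7CD + 0xDFDD = 0x197AA → wrap carry → 0x97AB
One's-complement sum = 0x97AB.
Checksum = ~0x97AB & 0xFFFF = 0x6854.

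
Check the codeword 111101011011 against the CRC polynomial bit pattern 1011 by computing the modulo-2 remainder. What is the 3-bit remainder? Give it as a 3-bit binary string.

Modulo-2 division of 111101011011 by 1011:
  pos 0: 1111 XOR 1011 = 0100
  pos 1: 1000 XOR 1011 = 0011
  pos 3: 1110 XOR 1011 = 0101
  pos 4: 1011 XOR 1011 = 0000
  pos 8: 1011 XOR 1011 = 0000
Remainder = 000 (zero — the frame passes the CRC check).

000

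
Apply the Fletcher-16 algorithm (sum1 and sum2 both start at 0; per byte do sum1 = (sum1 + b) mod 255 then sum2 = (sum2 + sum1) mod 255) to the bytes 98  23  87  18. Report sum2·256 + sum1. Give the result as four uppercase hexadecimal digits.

8FE2

Running sums (mod 255):
  after byte 0 (98): sum1=98, sum2=98
  after byte 1 (23): sum1=121, sum2=219
  after byte 2 (87): sum1=208, sum2=172
  after byte 3 (18): sum1=226, sum2=143
Checksum = sum2·256 + sum1 = 143·256 + 226 = 36834 = 0x8FE2.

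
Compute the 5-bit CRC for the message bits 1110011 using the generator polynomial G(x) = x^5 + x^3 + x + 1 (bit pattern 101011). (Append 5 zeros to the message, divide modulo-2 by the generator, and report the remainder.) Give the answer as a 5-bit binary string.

Append 5 zeros: 111001100000. Divide by 101011 (XOR where the leading bit is 1):
  pos 0: 111001 XOR 101011 = 010010
  pos 1: 100101 XOR 101011 = 001110
  pos 3: 111000 XOR 101011 = 010011
  pos 4: 100110 XOR 101011 = 001101
  pos 6: 110100 XOR 101011 = 011111
Remainder (last 5 bits) = 11111. This is the CRC / FCS.

11111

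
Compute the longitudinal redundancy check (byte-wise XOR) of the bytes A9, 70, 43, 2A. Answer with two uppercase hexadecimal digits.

B0

XOR the bytes together:
  start with 0xA9
  0xA9 ⊕ 0x70 = 0xD9
  0xD9 ⊕ 0x43 = 0x9A
  0x9A ⊕ 0x2A = 0xB0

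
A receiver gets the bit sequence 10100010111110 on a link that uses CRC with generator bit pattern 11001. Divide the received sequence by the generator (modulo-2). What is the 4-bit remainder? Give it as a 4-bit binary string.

Modulo-2 division of 10100010111110 by 11001:
  pos 0: 10100 XOR 11001 = 01101
  pos 1: 11010 XOR 11001 = 00011
  pos 4: 11101 XOR 11001 = 00100
  pos 6: 10011 XOR 11001 = 01010
  pos 7: 10101 XOR 11001 = 01100
  pos 8: 11001 XOR 11001 = 00000
Remainder = 0000 (zero — the frame passes the CRC check).

0000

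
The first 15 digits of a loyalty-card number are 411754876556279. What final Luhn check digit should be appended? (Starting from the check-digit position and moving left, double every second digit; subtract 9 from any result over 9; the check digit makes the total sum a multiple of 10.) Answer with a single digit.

8

Partial digits right→left: 9 7 2 6 5 5 6 7 8 4 5 7 1 1 4
Double every second digit counting from the check-digit position (so the 1st, 3rd, 5th, ... of the partial from the right).
  doubled (with −9 where >9): 9 4 1 3 7 1 2 8 → sum 35
  kept as-is: 7 6 5 7 4 7 1 → sum 37
Total = 35 + 37 = 72.
Check digit = (10 − (72 mod 10)) mod 10 = 8.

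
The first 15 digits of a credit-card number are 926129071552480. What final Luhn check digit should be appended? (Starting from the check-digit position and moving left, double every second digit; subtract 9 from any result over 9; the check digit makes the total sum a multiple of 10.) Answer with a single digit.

9

Partial digits right→left: 0 8 4 2 5 5 1 7 0 9 2 1 6 2 9
Double every second digit counting from the check-digit position (so the 1st, 3rd, 5th, ... of the partial from the right).
  doubled (with −9 where >9): 0 8 1 2 0 4 3 9 → sum 27
  kept as-is: 8 2 5 7 9 1 2 → sum 34
Total = 27 + 34 = 61.
Check digit = (10 − (61 mod 10)) mod 10 = 9.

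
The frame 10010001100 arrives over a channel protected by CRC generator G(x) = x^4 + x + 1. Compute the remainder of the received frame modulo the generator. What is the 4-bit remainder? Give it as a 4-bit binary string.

0000

Modulo-2 division of 10010001100 by 10011:
  pos 0: 10010 XOR 10011 = 00001
  pos 4: 10011 XOR 10011 = 00000
Remainder = 0000 (zero — the frame passes the CRC check).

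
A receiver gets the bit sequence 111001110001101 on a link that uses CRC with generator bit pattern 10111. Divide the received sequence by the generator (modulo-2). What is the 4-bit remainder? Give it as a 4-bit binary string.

1110

Modulo-2 division of 111001110001101 by 10111:
  pos 0: 11100 XOR 10111 = 01011
  pos 1: 10111 XOR 10111 = 00000
  pos 6: 11000 XOR 10111 = 01111
  pos 7: 11111 XOR 10111 = 01000
  pos 8: 10001 XOR 10111 = 00110
  pos 10: 11001 XOR 10111 = 01110
Remainder = 1110 (nonzero — an error is detected).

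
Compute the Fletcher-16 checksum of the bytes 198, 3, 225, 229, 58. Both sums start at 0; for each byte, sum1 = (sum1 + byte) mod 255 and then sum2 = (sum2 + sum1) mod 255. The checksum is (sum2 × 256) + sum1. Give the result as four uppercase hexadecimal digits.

Running sums (mod 255):
  after byte 0 (198): sum1=198, sum2=198
  after byte 1 (3): sum1=201, sum2=144
  after byte 2 (225): sum1=171, sum2=60
  after byte 3 (229): sum1=145, sum2=205
  after byte 4 (58): sum1=203, sum2=153
Checksum = sum2·256 + sum1 = 153·256 + 203 = 39371 = 0x99CB.

99CB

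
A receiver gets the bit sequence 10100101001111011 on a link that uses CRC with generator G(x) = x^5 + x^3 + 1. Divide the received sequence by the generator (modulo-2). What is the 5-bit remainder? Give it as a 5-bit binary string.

11101

Modulo-2 division of 10100101001111011 by 101001:
  pos 0: 101001 XOR 101001 = 000000
  pos 7: 100111 XOR 101001 = 001110
  pos 9: 111010 XOR 101001 = 010011
  pos 10: 100111 XOR 101001 = 001110
Remainder = 11101 (nonzero — an error is detected).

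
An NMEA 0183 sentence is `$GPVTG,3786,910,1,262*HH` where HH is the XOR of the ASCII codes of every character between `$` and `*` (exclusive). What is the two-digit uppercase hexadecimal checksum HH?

67

XOR the ASCII codes of the payload characters:
  'G' = 0x47 → acc = 0x47
  'P' = 0x50 → acc = 0x17
  'V' = 0x56 → acc = 0x41
  'T' = 0x54 → acc = 0x15
  'G' = 0x47 → acc = 0x52
  ',' = 0x2C → acc = 0x7E
  '3' = 0x33 → acc = 0x4D
  '7' = 0x37 → acc = 0x7A
  '8' = 0x38 → acc = 0x42
  '6' = 0x36 → acc = 0x74
  ',' = 0x2C → acc = 0x58
  '9' = 0x39 → acc = 0x61
  '1' = 0x31 → acc = 0x50
  '0' = 0x30 → acc = 0x60
  ',' = 0x2C → acc = 0x4C
  '1' = 0x31 → acc = 0x7D
  ',' = 0x2C → acc = 0x51
  '2' = 0x32 → acc = 0x63
  '6' = 0x36 → acc = 0x55
  '2' = 0x32 → acc = 0x67
Checksum = 0x67.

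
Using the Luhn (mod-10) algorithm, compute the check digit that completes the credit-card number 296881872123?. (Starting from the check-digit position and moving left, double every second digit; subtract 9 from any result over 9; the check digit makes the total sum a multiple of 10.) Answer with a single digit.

1

Partial digits right→left: 3 2 1 2 7 8 1 8 8 6 9 2
Double every second digit counting from the check-digit position (so the 1st, 3rd, 5th, ... of the partial from the right).
  doubled (with −9 where >9): 6 2 5 2 7 9 → sum 31
  kept as-is: 2 2 8 8 6 2 → sum 28
Total = 31 + 28 = 59.
Check digit = (10 − (59 mod 10)) mod 10 = 1.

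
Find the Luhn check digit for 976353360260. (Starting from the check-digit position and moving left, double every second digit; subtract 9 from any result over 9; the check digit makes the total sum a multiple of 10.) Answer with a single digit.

7

Partial digits right→left: 0 6 2 0 6 3 3 5 3 6 7 9
Double every second digit counting from the check-digit position (so the 1st, 3rd, 5th, ... of the partial from the right).
  doubled (with −9 where >9): 0 4 3 6 6 5 → sum 24
  kept as-is: 6 0 3 5 6 9 → sum 29
Total = 24 + 29 = 53.
Check digit = (10 − (53 mod 10)) mod 10 = 7.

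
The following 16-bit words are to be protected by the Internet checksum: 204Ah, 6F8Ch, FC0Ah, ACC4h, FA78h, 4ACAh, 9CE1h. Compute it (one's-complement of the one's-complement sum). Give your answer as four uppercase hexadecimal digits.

One's-complement addition (fold any carry out of bit 15 back into bit 0):
  0x204A + 0x6F8C = 0x08FD6
  0x8FD6 + 0xFC0A = 0x18BE0 → wrap carry → 0x8BE1
  0x8BE1 + 0xACC4 = 0x138A5 → wrap carry → 0x38A6
  0x38A6 + 0xFA78 = 0x1331E → wrap carry → 0x331F
  0x331F + 0x4ACA = 0x07DE9
  0x7DE9 + 0x9CE1 = 0x11ACA → wrap carry → 0x1ACB
One's-complement sum = 0x1ACB.
Checksum = ~0x1ACB & 0xFFFF = 0xE534.

E534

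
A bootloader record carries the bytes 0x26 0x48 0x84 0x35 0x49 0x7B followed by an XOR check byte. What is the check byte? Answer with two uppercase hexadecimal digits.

ED

XOR the bytes together:
  start with 0x26
  0x26 ⊕ 0x48 = 0x6E
  0x6E ⊕ 0x84 = 0xEA
  0xEA ⊕ 0x35 = 0xDF
  0xDF ⊕ 0x49 = 0x96
  0x96 ⊕ 0x7B = 0xED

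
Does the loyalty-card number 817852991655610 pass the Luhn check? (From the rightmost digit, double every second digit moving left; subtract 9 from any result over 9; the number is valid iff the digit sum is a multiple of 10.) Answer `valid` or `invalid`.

From the right, keep odd positions and double even positions (subtract 9 from any doubled value over 9):
  doubled (positions 2,4,...): 2 1 3 9 4 7 2 → sum 28
  kept (positions 1,3,...): 0 6 5 1 9 5 7 8 → sum 41
Total = 69.
69 mod 10 = 9, so the number is invalid.

invalid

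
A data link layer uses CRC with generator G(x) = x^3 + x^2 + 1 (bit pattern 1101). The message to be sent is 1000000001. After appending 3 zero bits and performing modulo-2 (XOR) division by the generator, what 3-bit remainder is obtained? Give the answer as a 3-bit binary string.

Append 3 zeros: 1000000001000. Divide by 1101 (XOR where the leading bit is 1):
  pos 0: 1000 XOR 1101 = 0101
  pos 1: 1010 XOR 1101 = 0111
  pos 2: 1110 XOR 1101 = 0011
  pos 4: 1100 XOR 1101 = 0001
  pos 7: 1010 XOR 1101 = 0111
  pos 8: 1110 XOR 1101 = 0011
Remainder (last 3 bits) = 110. This is the CRC / FCS.

110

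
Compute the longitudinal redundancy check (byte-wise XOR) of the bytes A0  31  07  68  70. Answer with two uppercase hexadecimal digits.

XOR the bytes together:
  start with 0xA0
  0xA0 ⊕ 0x31 = 0x91
  0x91 ⊕ 0x07 = 0x96
  0x96 ⊕ 0x68 = 0xFE
  0xFE ⊕ 0x70 = 0x8E

8E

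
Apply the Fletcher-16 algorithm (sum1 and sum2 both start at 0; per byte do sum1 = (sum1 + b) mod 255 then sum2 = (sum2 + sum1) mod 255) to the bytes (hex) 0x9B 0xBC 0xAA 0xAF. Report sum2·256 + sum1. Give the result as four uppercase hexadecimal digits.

A9B2

Running sums (mod 255):
  after byte 0 (0x9B): sum1=155, sum2=155
  after byte 1 (0xBC): sum1=88, sum2=243
  after byte 2 (0xAA): sum1=3, sum2=246
  after byte 3 (0xAF): sum1=178, sum2=169
Checksum = sum2·256 + sum1 = 169·256 + 178 = 43442 = 0xA9B2.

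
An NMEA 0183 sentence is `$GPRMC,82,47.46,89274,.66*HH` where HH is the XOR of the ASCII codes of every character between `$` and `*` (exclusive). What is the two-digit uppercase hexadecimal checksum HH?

XOR the ASCII codes of the payload characters:
  'G' = 0x47 → acc = 0x47
  'P' = 0x50 → acc = 0x17
  'R' = 0x52 → acc = 0x45
  'M' = 0x4D → acc = 0x08
  'C' = 0x43 → acc = 0x4B
  ',' = 0x2C → acc = 0x67
  '8' = 0x38 → acc = 0x5F
  '2' = 0x32 → acc = 0x6D
  ',' = 0x2C → acc = 0x41
  '4' = 0x34 → acc = 0x75
  '7' = 0x37 → acc = 0x42
  '.' = 0x2E → acc = 0x6C
  '4' = 0x34 → acc = 0x58
  '6' = 0x36 → acc = 0x6E
  ',' = 0x2C → acc = 0x42
  '8' = 0x38 → acc = 0x7A
  '9' = 0x39 → acc = 0x43
  '2' = 0x32 → acc = 0x71
  '7' = 0x37 → acc = 0x46
  '4' = 0x34 → acc = 0x72
  ',' = 0x2C → acc = 0x5E
  '.' = 0x2E → acc = 0x70
  '6' = 0x36 → acc = 0x46
  '6' = 0x36 → acc = 0x70
Checksum = 0x70.

70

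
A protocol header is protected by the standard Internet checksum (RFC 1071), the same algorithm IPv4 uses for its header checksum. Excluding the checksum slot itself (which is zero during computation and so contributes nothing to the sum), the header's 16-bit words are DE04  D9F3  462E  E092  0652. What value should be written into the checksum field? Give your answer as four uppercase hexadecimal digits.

One's-complement addition (fold any carry out of bit 15 back into bit 0):
  0xDE04 + 0xD9F3 = 0x1B7F7 → wrap carry → 0xB7F8
  0xB7F8 + 0x462E = 0x0FE26
  0xFE26 + 0xE092 = 0x1DEB8 → wrap carry → 0xDEB9
  0xDEB9 + 0x0652 = 0x0E50B
One's-complement sum = 0xE50B.
Checksum = ~0xE50B & 0xFFFF = 0x1AF4.

1AF4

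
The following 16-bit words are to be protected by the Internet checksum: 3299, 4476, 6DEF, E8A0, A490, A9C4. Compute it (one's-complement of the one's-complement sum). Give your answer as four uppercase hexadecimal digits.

E40A

One's-complement addition (fold any carry out of bit 15 back into bit 0):
  0x3299 + 0x4476 = 0x0770F
  0x770F + 0x6DEF = 0x0E4FE
  0xE4FE + 0xE8A0 = 0x1CD9E → wrap carry → 0xCD9F
  0xCD9F + 0xA490 = 0x1722F → wrap carry → 0x7230
  0x7230 + 0xA9C4 = 0x11BF4 → wrap carry → 0x1BF5
One's-complement sum = 0x1BF5.
Checksum = ~0x1BF5 & 0xFFFF = 0xE40A.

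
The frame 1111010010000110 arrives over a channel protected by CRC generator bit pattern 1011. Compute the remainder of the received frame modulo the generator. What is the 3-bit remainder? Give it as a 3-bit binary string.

101

Modulo-2 division of 1111010010000110 by 1011:
  pos 0: 1111 XOR 1011 = 0100
  pos 1: 1000 XOR 1011 = 0011
  pos 3: 1110 XOR 1011 = 0101
  pos 4: 1010 XOR 1011 = 0001
  pos 7: 1100 XOR 1011 = 0111
  pos 8: 1110 XOR 1011 = 0101
  pos 9: 1010 XOR 1011 = 0001
  pos 12: 1110 XOR 1011 = 0101
Remainder = 101 (nonzero — an error is detected).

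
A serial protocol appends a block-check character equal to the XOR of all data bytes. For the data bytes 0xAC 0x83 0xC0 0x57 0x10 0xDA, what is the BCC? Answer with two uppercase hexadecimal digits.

XOR the bytes together:
  start with 0xAC
  0xAC ⊕ 0x83 = 0x2F
  0x2F ⊕ 0xC0 = 0xEF
  0xEF ⊕ 0x57 = 0xB8
  0xB8 ⊕ 0x10 = 0xA8
  0xA8 ⊕ 0xDA = 0x72

72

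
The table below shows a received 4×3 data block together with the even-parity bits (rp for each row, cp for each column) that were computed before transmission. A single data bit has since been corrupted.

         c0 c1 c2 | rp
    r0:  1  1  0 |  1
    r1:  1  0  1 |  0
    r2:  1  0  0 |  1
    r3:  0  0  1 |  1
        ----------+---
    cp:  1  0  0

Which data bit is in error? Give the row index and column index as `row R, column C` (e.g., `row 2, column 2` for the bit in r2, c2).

Recompute each row's even parity and compare to rp:
  r0: data parity 0, sent rp 1 → mismatch
  r1: data parity 0, sent rp 0 → ok
  r2: data parity 1, sent rp 1 → ok
  r3: data parity 1, sent rp 1 → ok
Recompute each column's even parity and compare to cp:
  c0: data parity 1, sent cp 1 → ok
  c1: data parity 1, sent cp 0 → mismatch
  c2: data parity 0, sent cp 0 → ok
Exactly one row (r0) and one column (c1) fail → the flipped bit is at their intersection.

row 0, column 1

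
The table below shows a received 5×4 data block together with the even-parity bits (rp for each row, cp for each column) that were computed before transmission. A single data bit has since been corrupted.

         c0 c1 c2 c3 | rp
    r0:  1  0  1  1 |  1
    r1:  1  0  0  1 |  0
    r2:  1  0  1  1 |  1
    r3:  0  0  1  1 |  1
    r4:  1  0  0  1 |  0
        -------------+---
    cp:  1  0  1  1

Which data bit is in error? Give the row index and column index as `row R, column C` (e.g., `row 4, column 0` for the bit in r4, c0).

row 3, column 0

Recompute each row's even parity and compare to rp:
  r0: data parity 1, sent rp 1 → ok
  r1: data parity 0, sent rp 0 → ok
  r2: data parity 1, sent rp 1 → ok
  r3: data parity 0, sent rp 1 → mismatch
  r4: data parity 0, sent rp 0 → ok
Recompute each column's even parity and compare to cp:
  c0: data parity 0, sent cp 1 → mismatch
  c1: data parity 0, sent cp 0 → ok
  c2: data parity 1, sent cp 1 → ok
  c3: data parity 1, sent cp 1 → ok
Exactly one row (r3) and one column (c0) fail → the flipped bit is at their intersection.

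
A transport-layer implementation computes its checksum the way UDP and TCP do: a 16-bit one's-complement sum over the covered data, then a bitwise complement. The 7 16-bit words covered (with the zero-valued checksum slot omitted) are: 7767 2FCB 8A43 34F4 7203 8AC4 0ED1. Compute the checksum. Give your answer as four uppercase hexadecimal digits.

One's-complement addition (fold any carry out of bit 15 back into bit 0):
  0x7767 + 0x2FCB = 0x0A732
  0xA732 + 0x8A43 = 0x13175 → wrap carry → 0x3176
  0x3176 + 0x34F4 = 0x0666A
  0x666A + 0x7203 = 0x0D86D
  0xD86D + 0x8AC4 = 0x16331 → wrap carry → 0x6332
  0x6332 + 0x0ED1 = 0x07203
One's-complement sum = 0x7203.
Checksum = ~0x7203 & 0xFFFF = 0x8DFC.

8DFC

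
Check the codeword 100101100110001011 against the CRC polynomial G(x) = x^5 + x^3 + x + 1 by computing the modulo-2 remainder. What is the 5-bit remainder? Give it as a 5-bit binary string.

Modulo-2 division of 100101100110001011 by 101011:
  pos 0: 100101 XOR 101011 = 001110
  pos 2: 111010 XOR 101011 = 010001
  pos 3: 100010 XOR 101011 = 001001
  pos 5: 100111 XOR 101011 = 001100
  pos 7: 110000 XOR 101011 = 011011
  pos 8: 110110 XOR 101011 = 011101
  pos 9: 111011 XOR 101011 = 010000
  pos 10: 100000 XOR 101011 = 001011
  pos 12: 101111 XOR 101011 = 000100
Remainder = 00100 (nonzero — an error is detected).

00100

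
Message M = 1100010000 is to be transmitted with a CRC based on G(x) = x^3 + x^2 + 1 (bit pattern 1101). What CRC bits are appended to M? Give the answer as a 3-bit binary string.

101

Append 3 zeros: 1100010000000. Divide by 1101 (XOR where the leading bit is 1):
  pos 0: 1100 XOR 1101 = 0001
  pos 3: 1010 XOR 1101 = 0111
  pos 4: 1110 XOR 1101 = 0011
  pos 6: 1100 XOR 1101 = 0001
  pos 9: 1000 XOR 1101 = 0101
Remainder (last 3 bits) = 101. This is the CRC / FCS.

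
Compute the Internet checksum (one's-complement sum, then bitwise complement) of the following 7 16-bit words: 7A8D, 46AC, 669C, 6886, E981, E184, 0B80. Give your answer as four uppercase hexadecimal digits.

991C

One's-complement addition (fold any carry out of bit 15 back into bit 0):
  0x7A8D + 0x46AC = 0x0C139
  0xC139 + 0x669C = 0x127D5 → wrap carry → 0x27D6
  0x27D6 + 0x6886 = 0x0905C
  0x905C + 0xE981 = 0x179DD → wrap carry → 0x79DE
  0x79DE + 0xE184 = 0x15B62 → wrap carry → 0x5B63
  0x5B63 + 0x0B80 = 0x066E3
One's-complement sum = 0x66E3.
Checksum = ~0x66E3 & 0xFFFF = 0x991C.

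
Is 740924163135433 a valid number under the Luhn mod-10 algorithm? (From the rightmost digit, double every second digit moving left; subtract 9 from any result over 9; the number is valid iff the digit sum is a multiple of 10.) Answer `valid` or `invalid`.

valid

From the right, keep odd positions and double even positions (subtract 9 from any doubled value over 9):
  doubled (positions 2,4,...): 6 1 2 3 8 9 8 → sum 37
  kept (positions 1,3,...): 3 4 3 3 1 2 0 7 → sum 23
Total = 60.
60 mod 10 = 0, so the number is valid.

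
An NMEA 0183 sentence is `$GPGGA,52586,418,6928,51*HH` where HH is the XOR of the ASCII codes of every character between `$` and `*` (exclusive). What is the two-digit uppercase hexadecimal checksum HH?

56

XOR the ASCII codes of the payload characters:
  'G' = 0x47 → acc = 0x47
  'P' = 0x50 → acc = 0x17
  'G' = 0x47 → acc = 0x50
  'G' = 0x47 → acc = 0x17
  'A' = 0x41 → acc = 0x56
  ',' = 0x2C → acc = 0x7A
  '5' = 0x35 → acc = 0x4F
  '2' = 0x32 → acc = 0x7D
  '5' = 0x35 → acc = 0x48
  '8' = 0x38 → acc = 0x70
  '6' = 0x36 → acc = 0x46
  ',' = 0x2C → acc = 0x6A
  '4' = 0x34 → acc = 0x5E
  '1' = 0x31 → acc = 0x6F
  '8' = 0x38 → acc = 0x57
  ',' = 0x2C → acc = 0x7B
  '6' = 0x36 → acc = 0x4D
  '9' = 0x39 → acc = 0x74
  '2' = 0x32 → acc = 0x46
  '8' = 0x38 → acc = 0x7E
  ',' = 0x2C → acc = 0x52
  '5' = 0x35 → acc = 0x67
  '1' = 0x31 → acc = 0x56
Checksum = 0x56.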